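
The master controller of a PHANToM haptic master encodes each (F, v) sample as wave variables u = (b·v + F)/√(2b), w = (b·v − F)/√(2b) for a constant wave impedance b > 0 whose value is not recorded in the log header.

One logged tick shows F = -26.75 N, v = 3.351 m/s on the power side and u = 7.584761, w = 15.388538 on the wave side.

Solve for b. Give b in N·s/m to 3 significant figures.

u + w = 22.973299;  u + w = √(2b)·v, so √(2b) = 22.973299/3.351 = 6.855655.
b = (√(2b))²/2 = 47.000002/2 = 23.500001.
(Check via u − w = 2F/√(2b): u − w = -7.803777, 2F/√(2b) = -7.803777.)

b = 23.5 N·s/m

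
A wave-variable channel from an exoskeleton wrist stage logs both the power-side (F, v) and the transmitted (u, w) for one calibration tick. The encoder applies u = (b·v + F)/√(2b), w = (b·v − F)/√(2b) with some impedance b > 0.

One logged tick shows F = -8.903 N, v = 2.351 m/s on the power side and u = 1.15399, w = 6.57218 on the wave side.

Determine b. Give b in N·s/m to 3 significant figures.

b = 5.4 N·s/m

u + w = 7.72617;  u + w = √(2b)·v, so √(2b) = 7.72617/2.351 = 3.28633.
b = (√(2b))²/2 = 10.79999/2 = 5.39999.
(Check via u − w = 2F/√(2b): u − w = -5.41819, 2F/√(2b) = -5.41820.)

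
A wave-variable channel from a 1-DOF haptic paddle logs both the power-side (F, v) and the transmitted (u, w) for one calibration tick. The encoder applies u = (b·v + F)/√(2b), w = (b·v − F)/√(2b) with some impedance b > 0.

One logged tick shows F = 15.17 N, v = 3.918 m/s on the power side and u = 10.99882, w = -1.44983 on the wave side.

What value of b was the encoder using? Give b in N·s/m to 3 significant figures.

u + w = 9.54899;  u + w = √(2b)·v, so √(2b) = 9.54899/3.918 = 2.43721.
b = (√(2b))²/2 = 5.93999/2 = 2.97000.
(Check via u − w = 2F/√(2b): u − w = 12.44865, 2F/√(2b) = 12.44866.)

b = 2.97 N·s/m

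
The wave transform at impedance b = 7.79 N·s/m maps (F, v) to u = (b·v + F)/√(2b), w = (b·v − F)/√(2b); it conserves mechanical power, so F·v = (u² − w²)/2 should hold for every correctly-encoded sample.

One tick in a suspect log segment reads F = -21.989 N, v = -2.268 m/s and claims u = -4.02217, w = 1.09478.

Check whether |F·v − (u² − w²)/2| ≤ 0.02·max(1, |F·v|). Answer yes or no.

no

F·v = (-21.989)×(-2.268) = 49.8711 W.
(u² − w²)/2 = (16.1779 − 1.1985)/2 = 7.4897 W.
|Δ| = 42.3814;  2% of max(1, |F·v|) = 0.9974.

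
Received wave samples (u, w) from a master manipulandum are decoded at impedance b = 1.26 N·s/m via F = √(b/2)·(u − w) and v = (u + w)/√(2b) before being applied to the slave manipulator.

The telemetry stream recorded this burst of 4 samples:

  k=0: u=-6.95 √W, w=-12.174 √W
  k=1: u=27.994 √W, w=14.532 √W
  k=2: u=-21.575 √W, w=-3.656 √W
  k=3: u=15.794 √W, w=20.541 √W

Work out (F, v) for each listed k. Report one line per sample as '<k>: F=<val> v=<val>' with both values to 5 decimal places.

k=0: u−w=5.22400, u+w=-19.12400; √(b/2)=0.79373, √(2b)=1.58745; F=0.79373×5.224=4.14642, v=-19.12400/1.58745=-12.04699
k=1: u−w=13.46200, u+w=42.52600; √(b/2)=0.79373, √(2b)=1.58745; F=0.79373×13.462=10.68513, v=42.52600/1.58745=26.78886
k=2: u−w=-17.91900, u+w=-25.23100; √(b/2)=0.79373, √(2b)=1.58745; F=0.79373×(-17.919)=-14.22277, v=-25.23100/1.58745=-15.89404
k=3: u−w=-4.74700, u+w=36.33500; √(b/2)=0.79373, √(2b)=1.58745; F=0.79373×(-4.747)=-3.76781, v=36.33500/1.58745=22.88890

0: F=4.14642 v=-12.04699
1: F=10.68513 v=26.78886
2: F=-14.22277 v=-15.89404
3: F=-3.76781 v=22.88890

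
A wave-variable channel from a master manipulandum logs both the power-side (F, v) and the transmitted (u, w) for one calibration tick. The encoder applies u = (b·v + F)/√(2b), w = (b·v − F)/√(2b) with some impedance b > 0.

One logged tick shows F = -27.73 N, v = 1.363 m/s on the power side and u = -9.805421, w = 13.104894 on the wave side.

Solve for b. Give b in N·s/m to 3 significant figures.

b = 2.93 N·s/m

u + w = 3.299473;  u + w = √(2b)·v, so √(2b) = 3.299473/1.363 = 2.420743.
b = (√(2b))²/2 = 5.859998/2 = 2.929999.
(Check via u − w = 2F/√(2b): u − w = -22.910315, 2F/√(2b) = -22.910319.)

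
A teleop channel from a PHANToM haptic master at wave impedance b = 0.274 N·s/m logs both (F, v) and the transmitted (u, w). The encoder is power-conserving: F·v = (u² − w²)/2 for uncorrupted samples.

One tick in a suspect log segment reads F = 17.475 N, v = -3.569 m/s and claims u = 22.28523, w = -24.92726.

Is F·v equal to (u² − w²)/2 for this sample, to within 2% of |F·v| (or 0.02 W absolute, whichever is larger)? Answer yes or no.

F·v = 17.475×(-3.569) = -62.3683 W.
(u² − w²)/2 = (496.6315 − 621.3683)/2 = -62.3684 W.
|Δ| = 0.0001;  2% of max(1, |F·v|) = 1.2474.

yes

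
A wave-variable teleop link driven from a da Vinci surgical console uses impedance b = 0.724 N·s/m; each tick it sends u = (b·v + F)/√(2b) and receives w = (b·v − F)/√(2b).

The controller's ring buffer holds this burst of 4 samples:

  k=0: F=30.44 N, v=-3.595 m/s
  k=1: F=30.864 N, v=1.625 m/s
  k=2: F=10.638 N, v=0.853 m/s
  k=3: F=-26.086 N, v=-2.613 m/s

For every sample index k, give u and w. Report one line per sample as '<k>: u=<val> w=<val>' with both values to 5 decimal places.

0: u=23.13351 w=-27.45948
1: u=26.62656 w=-24.67115
2: u=9.35370 w=-8.32726
3: u=-23.25035 w=20.10605

k=0: b·v=0.724×(-3.595)=-2.60278; √(2b)=1.20333; u=(-2.60278+30.44)/1.20333=23.13351, w=(-2.60278−30.44)/1.20333=-27.45948
k=1: b·v=0.724×1.625=1.17650; √(2b)=1.20333; u=(1.17650+30.864)/1.20333=26.62656, w=(1.17650−30.864)/1.20333=-24.67115
k=2: b·v=0.724×0.853=0.61757; √(2b)=1.20333; u=(0.61757+10.638)/1.20333=9.35370, w=(0.61757−10.638)/1.20333=-8.32726
k=3: b·v=0.724×(-2.613)=-1.89181; √(2b)=1.20333; u=(-1.89181+(-26.086))/1.20333=-23.25035, w=(-1.89181−(-26.086))/1.20333=20.10605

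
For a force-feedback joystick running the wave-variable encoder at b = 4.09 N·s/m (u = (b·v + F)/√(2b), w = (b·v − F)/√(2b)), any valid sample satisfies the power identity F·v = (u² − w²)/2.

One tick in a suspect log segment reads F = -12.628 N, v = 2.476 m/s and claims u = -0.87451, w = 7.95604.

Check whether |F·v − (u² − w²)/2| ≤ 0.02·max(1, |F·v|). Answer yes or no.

yes

F·v = (-12.628)×2.476 = -31.2669 W.
(u² − w²)/2 = (0.7648 − 63.2986)/2 = -31.2669 W.
|Δ| = 0.0000;  2% of max(1, |F·v|) = 0.6253.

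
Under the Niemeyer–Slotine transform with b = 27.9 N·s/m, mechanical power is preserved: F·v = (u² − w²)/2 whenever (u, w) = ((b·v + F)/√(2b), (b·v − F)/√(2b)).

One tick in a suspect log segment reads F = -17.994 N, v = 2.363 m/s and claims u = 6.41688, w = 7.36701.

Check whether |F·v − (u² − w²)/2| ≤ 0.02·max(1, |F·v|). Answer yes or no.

no

F·v = (-17.994)×2.363 = -42.5198 W.
(u² − w²)/2 = (41.1763 − 54.2728)/2 = -6.5482 W.
|Δ| = 35.9716;  2% of max(1, |F·v|) = 0.8504.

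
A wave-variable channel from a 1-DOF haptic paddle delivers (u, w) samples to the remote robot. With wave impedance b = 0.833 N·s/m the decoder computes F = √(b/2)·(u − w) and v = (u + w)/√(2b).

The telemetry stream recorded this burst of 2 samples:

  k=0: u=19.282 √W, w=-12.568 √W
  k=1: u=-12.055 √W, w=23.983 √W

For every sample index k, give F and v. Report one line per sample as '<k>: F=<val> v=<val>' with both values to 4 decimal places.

k=0: u−w=31.8500, u+w=6.7140; √(b/2)=0.6454, √(2b)=1.2907; F=0.6454×31.85=20.5550, v=6.7140/1.2907=5.2017
k=1: u−w=-36.0380, u+w=11.9280; √(b/2)=0.6454, √(2b)=1.2907; F=0.6454×(-36.038)=-23.2578, v=11.9280/1.2907=9.2412

0: F=20.5550 v=5.2017
1: F=-23.2578 v=9.2412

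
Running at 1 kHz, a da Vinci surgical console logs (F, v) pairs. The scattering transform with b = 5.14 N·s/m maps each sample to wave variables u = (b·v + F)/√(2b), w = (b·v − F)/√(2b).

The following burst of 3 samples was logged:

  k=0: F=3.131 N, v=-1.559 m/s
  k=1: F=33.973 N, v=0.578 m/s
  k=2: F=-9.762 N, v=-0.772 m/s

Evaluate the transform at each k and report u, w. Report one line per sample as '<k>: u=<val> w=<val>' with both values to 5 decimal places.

0: u=-1.52274 w=-3.47580
1: u=11.52249 w=-9.66928
2: u=-4.28229 w=1.80707

k=0: b·v=5.14×(-1.559)=-8.01326; √(2b)=3.20624; u=(-8.01326+3.131)/3.20624=-1.52274, w=(-8.01326−3.131)/3.20624=-3.47580
k=1: b·v=5.14×0.578=2.97092; √(2b)=3.20624; u=(2.97092+33.973)/3.20624=11.52249, w=(2.97092−33.973)/3.20624=-9.66928
k=2: b·v=5.14×(-0.772)=-3.96808; √(2b)=3.20624; u=(-3.96808+(-9.762))/3.20624=-4.28229, w=(-3.96808−(-9.762))/3.20624=1.80707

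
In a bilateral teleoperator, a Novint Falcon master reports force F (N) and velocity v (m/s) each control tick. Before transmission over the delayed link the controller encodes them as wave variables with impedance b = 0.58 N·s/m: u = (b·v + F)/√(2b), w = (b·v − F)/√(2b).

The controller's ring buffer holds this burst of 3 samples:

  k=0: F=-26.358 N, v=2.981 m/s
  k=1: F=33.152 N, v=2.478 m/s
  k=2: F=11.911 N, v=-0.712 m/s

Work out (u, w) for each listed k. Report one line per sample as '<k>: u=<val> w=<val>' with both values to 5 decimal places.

k=0: b·v=0.58×2.981=1.72898; √(2b)=1.07703; u=(1.72898+(-26.358))/1.07703=-22.86747, w=(1.72898−(-26.358))/1.07703=26.07811
k=1: b·v=0.58×2.478=1.43724; √(2b)=1.07703; u=(1.43724+33.152)/1.07703=32.11530, w=(1.43724−33.152)/1.07703=-29.44642
k=2: b·v=0.58×(-0.712)=-0.41296; √(2b)=1.07703; u=(-0.41296+11.911)/1.07703=10.67566, w=(-0.41296−11.911)/1.07703=-11.44251

0: u=-22.86747 w=26.07811
1: u=32.11530 w=-29.44642
2: u=10.67566 w=-11.44251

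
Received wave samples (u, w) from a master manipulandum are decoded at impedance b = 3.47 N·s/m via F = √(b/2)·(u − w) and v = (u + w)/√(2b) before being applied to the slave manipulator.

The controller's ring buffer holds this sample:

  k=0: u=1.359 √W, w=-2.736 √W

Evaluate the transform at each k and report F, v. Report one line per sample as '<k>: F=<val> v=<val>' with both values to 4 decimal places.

0: F=5.3939 v=-0.5227

k=0: u−w=4.0950, u+w=-1.3770; √(b/2)=1.3172, √(2b)=2.6344; F=1.3172×4.095=5.3939, v=-1.3770/2.6344=-0.5227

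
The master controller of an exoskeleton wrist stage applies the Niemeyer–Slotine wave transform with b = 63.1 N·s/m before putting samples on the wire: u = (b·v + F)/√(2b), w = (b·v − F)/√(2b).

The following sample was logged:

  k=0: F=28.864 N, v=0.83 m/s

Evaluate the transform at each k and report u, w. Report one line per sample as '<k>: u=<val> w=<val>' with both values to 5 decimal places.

0: u=7.23143 w=2.09269

k=0: b·v=63.1×0.83=52.37300; √(2b)=11.23388; u=(52.37300+28.864)/11.23388=7.23143, w=(52.37300−28.864)/11.23388=2.09269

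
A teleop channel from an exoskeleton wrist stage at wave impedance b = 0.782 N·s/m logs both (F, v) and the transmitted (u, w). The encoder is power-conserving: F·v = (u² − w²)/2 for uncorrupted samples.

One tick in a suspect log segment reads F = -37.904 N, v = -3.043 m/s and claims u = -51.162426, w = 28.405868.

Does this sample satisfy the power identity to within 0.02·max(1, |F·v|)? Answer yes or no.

no

F·v = (-37.904)×(-3.043) = 115.341872 W.
(u² − w²)/2 = (2617.593834 − 806.893337)/2 = 905.350249 W.
|Δ| = 790.008377;  2% of max(1, |F·v|) = 2.306837.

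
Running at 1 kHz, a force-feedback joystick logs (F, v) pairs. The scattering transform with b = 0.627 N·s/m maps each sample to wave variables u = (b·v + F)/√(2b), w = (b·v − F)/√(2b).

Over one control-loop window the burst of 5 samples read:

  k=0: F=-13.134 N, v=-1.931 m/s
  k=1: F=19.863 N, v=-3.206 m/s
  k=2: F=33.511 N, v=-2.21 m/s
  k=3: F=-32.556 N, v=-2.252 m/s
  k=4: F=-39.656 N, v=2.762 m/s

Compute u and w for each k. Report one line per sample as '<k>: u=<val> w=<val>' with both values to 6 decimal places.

k=0: b·v=0.627×(-1.931)=-1.210737; √(2b)=1.119821; u=(-1.210737+(-13.134))/1.119821=-12.809843, w=(-1.210737−(-13.134))/1.119821=10.647468
k=1: b·v=0.627×(-3.206)=-2.010162; √(2b)=1.119821; u=(-2.010162+19.863)/1.119821=15.942576, w=(-2.010162−19.863)/1.119821=-19.532723
k=2: b·v=0.627×(-2.21)=-1.385670; √(2b)=1.119821; u=(-1.385670+33.511)/1.119821=28.687905, w=(-1.385670−33.511)/1.119821=-31.162710
k=3: b·v=0.627×(-2.252)=-1.412004; √(2b)=1.119821; u=(-1.412004+(-32.556))/1.119821=-30.333412, w=(-1.412004−(-32.556))/1.119821=27.811574
k=4: b·v=0.627×2.762=1.731774; √(2b)=1.119821; u=(1.731774+(-39.656))/1.119821=-33.866316, w=(1.731774−(-39.656))/1.119821=36.959263

0: u=-12.809843 w=10.647468
1: u=15.942576 w=-19.532723
2: u=28.687905 w=-31.162710
3: u=-30.333412 w=27.811574
4: u=-33.866316 w=36.959263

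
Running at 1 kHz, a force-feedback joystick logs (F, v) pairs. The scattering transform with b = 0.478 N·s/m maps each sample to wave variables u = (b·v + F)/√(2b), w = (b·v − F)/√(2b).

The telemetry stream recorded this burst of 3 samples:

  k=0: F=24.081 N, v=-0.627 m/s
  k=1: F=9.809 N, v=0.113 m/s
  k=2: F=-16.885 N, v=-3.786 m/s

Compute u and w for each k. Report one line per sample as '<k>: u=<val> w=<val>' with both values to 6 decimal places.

k=0: b·v=0.478×(-0.627)=-0.299706; √(2b)=0.977753; u=(-0.299706+24.081)/0.977753=24.322406, w=(-0.299706−24.081)/0.977753=-24.935457
k=1: b·v=0.478×0.113=0.054014; √(2b)=0.977753; u=(0.054014+9.809)/0.977753=10.087434, w=(0.054014−9.809)/0.977753=-9.976948
k=2: b·v=0.478×(-3.786)=-1.809708; √(2b)=0.977753; u=(-1.809708+(-16.885))/0.977753=-19.120082, w=(-1.809708−(-16.885))/0.977753=15.418310

0: u=24.322406 w=-24.935457
1: u=10.087434 w=-9.976948
2: u=-19.120082 w=15.418310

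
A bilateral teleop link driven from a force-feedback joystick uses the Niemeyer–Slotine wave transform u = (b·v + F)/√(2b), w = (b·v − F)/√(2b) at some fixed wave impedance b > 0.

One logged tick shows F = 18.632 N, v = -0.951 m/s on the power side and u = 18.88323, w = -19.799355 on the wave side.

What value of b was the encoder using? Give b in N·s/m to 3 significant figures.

u + w = -0.916125;  u + w = √(2b)·v, so √(2b) = -0.916125/(-0.951) = 0.963328.
b = (√(2b))²/2 = 0.928001/2 = 0.464000.
(Check via u − w = 2F/√(2b): u − w = 38.682585, 2F/√(2b) = 38.682564.)

b = 0.464 N·s/m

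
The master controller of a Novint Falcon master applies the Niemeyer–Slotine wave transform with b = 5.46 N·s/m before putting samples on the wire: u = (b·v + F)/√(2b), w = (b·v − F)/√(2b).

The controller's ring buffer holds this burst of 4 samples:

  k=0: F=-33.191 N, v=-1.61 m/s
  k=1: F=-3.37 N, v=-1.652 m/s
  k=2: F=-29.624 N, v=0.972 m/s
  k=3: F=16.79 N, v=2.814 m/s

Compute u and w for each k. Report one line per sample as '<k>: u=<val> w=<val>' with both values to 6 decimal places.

0: u=-12.704210 w=7.383897
1: u=-3.749360 w=-1.709744
2: u=-7.358623 w=10.570638
3: u=9.730376 w=-0.431394

k=0: b·v=5.46×(-1.61)=-8.790600; √(2b)=3.304542; u=(-8.790600+(-33.191))/3.304542=-12.704210, w=(-8.790600−(-33.191))/3.304542=7.383897
k=1: b·v=5.46×(-1.652)=-9.019920; √(2b)=3.304542; u=(-9.019920+(-3.37))/3.304542=-3.749360, w=(-9.019920−(-3.37))/3.304542=-1.709744
k=2: b·v=5.46×0.972=5.307120; √(2b)=3.304542; u=(5.307120+(-29.624))/3.304542=-7.358623, w=(5.307120−(-29.624))/3.304542=10.570638
k=3: b·v=5.46×2.814=15.364440; √(2b)=3.304542; u=(15.364440+16.79)/3.304542=9.730376, w=(15.364440−16.79)/3.304542=-0.431394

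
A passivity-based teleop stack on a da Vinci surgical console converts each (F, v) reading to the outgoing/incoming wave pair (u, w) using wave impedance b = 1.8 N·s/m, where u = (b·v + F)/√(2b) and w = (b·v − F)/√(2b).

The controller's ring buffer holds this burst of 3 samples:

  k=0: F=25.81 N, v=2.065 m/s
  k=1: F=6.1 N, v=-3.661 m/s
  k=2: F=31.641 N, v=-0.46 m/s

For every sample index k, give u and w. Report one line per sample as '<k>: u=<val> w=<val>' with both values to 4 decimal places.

k=0: b·v=1.8×2.065=3.7170; √(2b)=1.8974; u=(3.7170+25.81)/1.8974=15.5621, w=(3.7170−25.81)/1.8974=-11.6440
k=1: b·v=1.8×(-3.661)=-6.5898; √(2b)=1.8974; u=(-6.5898+6.1)/1.8974=-0.2581, w=(-6.5898−6.1)/1.8974=-6.6881
k=2: b·v=1.8×(-0.46)=-0.8280; √(2b)=1.8974; u=(-0.8280+31.641)/1.8974=16.2399, w=(-0.8280−31.641)/1.8974=-17.1127

0: u=15.5621 w=-11.6440
1: u=-0.2581 w=-6.6881
2: u=16.2399 w=-17.1127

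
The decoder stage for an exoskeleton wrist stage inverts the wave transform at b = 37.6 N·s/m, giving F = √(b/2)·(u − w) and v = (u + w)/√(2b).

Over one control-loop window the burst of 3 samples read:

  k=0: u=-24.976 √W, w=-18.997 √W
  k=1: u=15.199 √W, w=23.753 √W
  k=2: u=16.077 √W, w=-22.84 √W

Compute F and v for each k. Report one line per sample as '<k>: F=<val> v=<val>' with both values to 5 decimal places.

0: F=-25.92433 v=-5.07081
1: F=-37.08926 v=4.49180
2: F=168.74009 v=-0.77988

k=0: u−w=-5.97900, u+w=-43.97300; √(b/2)=4.33590, √(2b)=8.67179; F=4.33590×(-5.979)=-25.92433, v=-43.97300/8.67179=-5.07081
k=1: u−w=-8.55400, u+w=38.95200; √(b/2)=4.33590, √(2b)=8.67179; F=4.33590×(-8.554)=-37.08926, v=38.95200/8.67179=4.49180
k=2: u−w=38.91700, u+w=-6.76300; √(b/2)=4.33590, √(2b)=8.67179; F=4.33590×38.917=168.74009, v=-6.76300/8.67179=-0.77988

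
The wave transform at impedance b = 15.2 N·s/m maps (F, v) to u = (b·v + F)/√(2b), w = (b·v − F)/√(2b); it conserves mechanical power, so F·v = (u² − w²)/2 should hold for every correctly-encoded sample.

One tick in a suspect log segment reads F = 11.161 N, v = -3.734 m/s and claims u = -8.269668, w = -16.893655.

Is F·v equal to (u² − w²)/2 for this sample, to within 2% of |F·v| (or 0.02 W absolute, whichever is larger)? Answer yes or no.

no

F·v = 11.161×(-3.734) = -41.675174 W.
(u² − w²)/2 = (68.387409 − 285.395579)/2 = -108.504085 W.
|Δ| = 66.828911;  2% of max(1, |F·v|) = 0.833503.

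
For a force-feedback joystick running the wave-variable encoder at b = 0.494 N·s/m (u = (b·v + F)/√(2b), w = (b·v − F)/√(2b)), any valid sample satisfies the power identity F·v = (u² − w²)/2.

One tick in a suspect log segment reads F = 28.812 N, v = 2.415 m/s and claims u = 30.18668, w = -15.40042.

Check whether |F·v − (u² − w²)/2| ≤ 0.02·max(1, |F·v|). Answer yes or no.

no

F·v = 28.812×2.415 = 69.58098 W.
(u² − w²)/2 = (911.23565 − 237.17294)/2 = 337.03136 W.
|Δ| = 267.45038;  2% of max(1, |F·v|) = 1.39162.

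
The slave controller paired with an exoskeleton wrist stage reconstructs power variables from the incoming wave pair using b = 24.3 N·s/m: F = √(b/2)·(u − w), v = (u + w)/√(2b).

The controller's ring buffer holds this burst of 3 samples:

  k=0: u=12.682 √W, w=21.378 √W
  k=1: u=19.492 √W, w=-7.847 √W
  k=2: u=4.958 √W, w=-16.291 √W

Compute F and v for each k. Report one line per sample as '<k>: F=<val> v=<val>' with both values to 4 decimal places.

0: F=-30.3115 v=4.8857
1: F=95.2951 v=1.6704
2: F=74.0673 v=-1.6256

k=0: u−w=-8.6960, u+w=34.0600; √(b/2)=3.4857, √(2b)=6.9714; F=3.4857×(-8.696)=-30.3115, v=34.0600/6.9714=4.8857
k=1: u−w=27.3390, u+w=11.6450; √(b/2)=3.4857, √(2b)=6.9714; F=3.4857×27.339=95.2951, v=11.6450/6.9714=1.6704
k=2: u−w=21.2490, u+w=-11.3330; √(b/2)=3.4857, √(2b)=6.9714; F=3.4857×21.249=74.0673, v=-11.3330/6.9714=-1.6256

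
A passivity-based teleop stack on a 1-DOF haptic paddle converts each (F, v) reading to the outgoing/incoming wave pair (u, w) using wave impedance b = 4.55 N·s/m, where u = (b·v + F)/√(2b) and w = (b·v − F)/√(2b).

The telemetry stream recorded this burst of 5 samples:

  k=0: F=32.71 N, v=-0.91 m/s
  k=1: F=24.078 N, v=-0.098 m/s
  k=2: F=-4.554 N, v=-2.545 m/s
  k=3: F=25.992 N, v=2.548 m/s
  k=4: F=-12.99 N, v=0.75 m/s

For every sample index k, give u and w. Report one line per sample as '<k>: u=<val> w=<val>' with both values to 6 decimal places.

0: u=9.470697 w=-12.215822
1: u=7.833965 w=-8.129594
2: u=-5.348286 w=-2.329013
3: u=12.459439 w=-4.773089
4: u=-3.174910 w=5.437376

k=0: b·v=4.55×(-0.91)=-4.140500; √(2b)=3.016621; u=(-4.140500+32.71)/3.016621=9.470697, w=(-4.140500−32.71)/3.016621=-12.215822
k=1: b·v=4.55×(-0.098)=-0.445900; √(2b)=3.016621; u=(-0.445900+24.078)/3.016621=7.833965, w=(-0.445900−24.078)/3.016621=-8.129594
k=2: b·v=4.55×(-2.545)=-11.579750; √(2b)=3.016621; u=(-11.579750+(-4.554))/3.016621=-5.348286, w=(-11.579750−(-4.554))/3.016621=-2.329013
k=3: b·v=4.55×2.548=11.593400; √(2b)=3.016621; u=(11.593400+25.992)/3.016621=12.459439, w=(11.593400−25.992)/3.016621=-4.773089
k=4: b·v=4.55×0.75=3.412500; √(2b)=3.016621; u=(3.412500+(-12.99))/3.016621=-3.174910, w=(3.412500−(-12.99))/3.016621=5.437376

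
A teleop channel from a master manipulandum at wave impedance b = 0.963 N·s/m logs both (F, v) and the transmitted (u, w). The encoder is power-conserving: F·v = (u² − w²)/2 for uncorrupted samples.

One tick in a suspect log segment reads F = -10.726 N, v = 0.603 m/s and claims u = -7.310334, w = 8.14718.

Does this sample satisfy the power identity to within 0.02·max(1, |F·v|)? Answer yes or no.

yes

F·v = (-10.726)×0.603 = -6.467778 W.
(u² − w²)/2 = (53.440983 − 66.376542)/2 = -6.467779 W.
|Δ| = 0.000001;  2% of max(1, |F·v|) = 0.129356.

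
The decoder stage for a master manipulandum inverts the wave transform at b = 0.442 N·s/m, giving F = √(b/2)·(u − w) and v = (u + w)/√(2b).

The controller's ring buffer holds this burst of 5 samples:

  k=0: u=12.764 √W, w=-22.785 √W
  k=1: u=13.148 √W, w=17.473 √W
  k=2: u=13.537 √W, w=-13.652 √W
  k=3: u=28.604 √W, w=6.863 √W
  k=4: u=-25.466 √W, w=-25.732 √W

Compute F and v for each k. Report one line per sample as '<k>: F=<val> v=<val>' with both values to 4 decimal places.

k=0: u−w=35.5490, u+w=-10.0210; √(b/2)=0.4701, √(2b)=0.9402; F=0.4701×35.549=16.7118, v=-10.0210/0.9402=-10.6582
k=1: u−w=-4.3250, u+w=30.6210; √(b/2)=0.4701, √(2b)=0.9402; F=0.4701×(-4.325)=-2.0332, v=30.6210/0.9402=32.5682
k=2: u−w=27.1890, u+w=-0.1150; √(b/2)=0.4701, √(2b)=0.9402; F=0.4701×27.189=12.7817, v=-0.1150/0.9402=-0.1223
k=3: u−w=21.7410, u+w=35.4670; √(b/2)=0.4701, √(2b)=0.9402; F=0.4701×21.741=10.2206, v=35.4670/0.9402=37.7223
k=4: u−w=0.2660, u+w=-51.1980; √(b/2)=0.4701, √(2b)=0.9402; F=0.4701×0.266=0.1250, v=-51.1980/0.9402=-54.4536

0: F=16.7118 v=-10.6582
1: F=-2.0332 v=32.5682
2: F=12.7817 v=-0.1223
3: F=10.2206 v=37.7223
4: F=0.1250 v=-54.4536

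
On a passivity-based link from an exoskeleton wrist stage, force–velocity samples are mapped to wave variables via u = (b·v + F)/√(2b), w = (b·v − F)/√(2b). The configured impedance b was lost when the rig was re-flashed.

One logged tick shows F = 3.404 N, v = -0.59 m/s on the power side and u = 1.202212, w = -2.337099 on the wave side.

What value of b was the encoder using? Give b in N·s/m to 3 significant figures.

b = 1.85 N·s/m

u + w = -1.134887;  u + w = √(2b)·v, so √(2b) = -1.134887/(-0.59) = 1.923537.
b = (√(2b))²/2 = 3.699996/2 = 1.849998.
(Check via u − w = 2F/√(2b): u − w = 3.539311, 2F/√(2b) = 3.539313.)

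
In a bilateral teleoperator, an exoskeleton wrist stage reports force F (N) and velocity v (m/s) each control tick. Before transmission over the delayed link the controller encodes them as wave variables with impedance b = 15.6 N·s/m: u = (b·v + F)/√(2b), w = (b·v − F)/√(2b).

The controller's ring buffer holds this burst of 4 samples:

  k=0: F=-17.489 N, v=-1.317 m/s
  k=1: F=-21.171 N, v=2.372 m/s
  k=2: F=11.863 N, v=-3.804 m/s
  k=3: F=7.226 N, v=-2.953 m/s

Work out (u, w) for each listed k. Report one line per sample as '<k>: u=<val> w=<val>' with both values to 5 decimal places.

k=0: b·v=15.6×(-1.317)=-20.54520; √(2b)=5.58570; u=(-20.54520+(-17.489))/5.58570=-6.80921, w=(-20.54520−(-17.489))/5.58570=-0.54715
k=1: b·v=15.6×2.372=37.00320; √(2b)=5.58570; u=(37.00320+(-21.171))/5.58570=2.83442, w=(37.00320−(-21.171))/5.58570=10.41485
k=2: b·v=15.6×(-3.804)=-59.34240; √(2b)=5.58570; u=(-59.34240+11.863)/5.58570=-8.50018, w=(-59.34240−11.863)/5.58570=-12.74781
k=3: b·v=15.6×(-2.953)=-46.06680; √(2b)=5.58570; u=(-46.06680+7.226)/5.58570=-6.95362, w=(-46.06680−7.226)/5.58570=-9.54094

0: u=-6.80921 w=-0.54715
1: u=2.83442 w=10.41485
2: u=-8.50018 w=-12.74781
3: u=-6.95362 w=-9.54094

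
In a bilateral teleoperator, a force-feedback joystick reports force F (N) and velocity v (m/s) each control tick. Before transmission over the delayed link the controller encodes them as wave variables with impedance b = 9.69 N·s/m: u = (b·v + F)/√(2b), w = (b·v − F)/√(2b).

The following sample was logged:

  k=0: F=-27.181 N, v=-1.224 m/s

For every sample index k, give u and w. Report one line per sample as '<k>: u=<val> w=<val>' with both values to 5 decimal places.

k=0: b·v=9.69×(-1.224)=-11.86056; √(2b)=4.40227; u=(-11.86056+(-27.181))/4.40227=-8.86850, w=(-11.86056−(-27.181))/4.40227=3.48012

0: u=-8.86850 w=3.48012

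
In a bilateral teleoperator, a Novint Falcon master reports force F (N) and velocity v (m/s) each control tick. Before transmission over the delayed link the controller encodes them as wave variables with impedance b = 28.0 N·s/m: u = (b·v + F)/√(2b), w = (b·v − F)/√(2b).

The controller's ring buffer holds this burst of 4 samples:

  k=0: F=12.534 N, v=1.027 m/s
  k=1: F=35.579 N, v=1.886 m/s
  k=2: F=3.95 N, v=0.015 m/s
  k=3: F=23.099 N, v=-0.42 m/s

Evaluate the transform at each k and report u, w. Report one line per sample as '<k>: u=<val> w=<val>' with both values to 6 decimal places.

k=0: b·v=28.0×1.027=28.756000; √(2b)=7.483315; u=(28.756000+12.534)/7.483315=5.517608, w=(28.756000−12.534)/7.483315=2.167756
k=1: b·v=28.0×1.886=52.808000; √(2b)=7.483315; u=(52.808000+35.579)/7.483315=11.811210, w=(52.808000−35.579)/7.483315=2.302322
k=2: b·v=28.0×0.015=0.420000; √(2b)=7.483315; u=(0.420000+3.95)/7.483315=0.583966, w=(0.420000−3.95)/7.483315=-0.471716
k=3: b·v=28.0×(-0.42)=-11.760000; √(2b)=7.483315; u=(-11.760000+23.099)/7.483315=1.515238, w=(-11.760000−23.099)/7.483315=-4.658230

0: u=5.517608 w=2.167756
1: u=11.811210 w=2.302322
2: u=0.583966 w=-0.471716
3: u=1.515238 w=-4.658230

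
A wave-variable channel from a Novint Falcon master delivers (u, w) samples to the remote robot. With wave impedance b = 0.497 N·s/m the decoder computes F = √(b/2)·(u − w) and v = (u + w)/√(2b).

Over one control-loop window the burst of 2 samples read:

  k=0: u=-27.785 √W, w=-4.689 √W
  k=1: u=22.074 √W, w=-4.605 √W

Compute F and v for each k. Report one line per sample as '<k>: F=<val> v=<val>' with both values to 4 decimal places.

0: F=-11.5133 v=-32.5719
1: F=13.2994 v=17.5216

k=0: u−w=-23.0960, u+w=-32.4740; √(b/2)=0.4985, √(2b)=0.9970; F=0.4985×(-23.096)=-11.5133, v=-32.4740/0.9970=-32.5719
k=1: u−w=26.6790, u+w=17.4690; √(b/2)=0.4985, √(2b)=0.9970; F=0.4985×26.679=13.2994, v=17.4690/0.9970=17.5216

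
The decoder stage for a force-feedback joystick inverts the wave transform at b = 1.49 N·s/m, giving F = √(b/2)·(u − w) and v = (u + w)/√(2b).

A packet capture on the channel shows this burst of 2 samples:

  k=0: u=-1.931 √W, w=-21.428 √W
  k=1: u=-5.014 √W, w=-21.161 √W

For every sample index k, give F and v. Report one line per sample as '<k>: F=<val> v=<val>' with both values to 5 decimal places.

0: F=16.82852 v=-13.53151
1: F=13.93702 v=-15.16277

k=0: u−w=19.49700, u+w=-23.35900; √(b/2)=0.86313, √(2b)=1.72627; F=0.86313×19.497=16.82852, v=-23.35900/1.72627=-13.53151
k=1: u−w=16.14700, u+w=-26.17500; √(b/2)=0.86313, √(2b)=1.72627; F=0.86313×16.147=13.93702, v=-26.17500/1.72627=-15.16277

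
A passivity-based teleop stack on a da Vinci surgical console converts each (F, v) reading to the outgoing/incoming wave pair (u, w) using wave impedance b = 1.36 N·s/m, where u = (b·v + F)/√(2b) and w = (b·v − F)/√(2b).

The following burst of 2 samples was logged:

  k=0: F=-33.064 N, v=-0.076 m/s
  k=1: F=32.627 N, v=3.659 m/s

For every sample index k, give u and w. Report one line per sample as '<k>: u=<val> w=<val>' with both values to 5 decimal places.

0: u=-20.11067 w=19.98532
1: u=22.80031 w=-16.76574

k=0: b·v=1.36×(-0.076)=-0.10336; √(2b)=1.64924; u=(-0.10336+(-33.064))/1.64924=-20.11067, w=(-0.10336−(-33.064))/1.64924=19.98532
k=1: b·v=1.36×3.659=4.97624; √(2b)=1.64924; u=(4.97624+32.627)/1.64924=22.80031, w=(4.97624−32.627)/1.64924=-16.76574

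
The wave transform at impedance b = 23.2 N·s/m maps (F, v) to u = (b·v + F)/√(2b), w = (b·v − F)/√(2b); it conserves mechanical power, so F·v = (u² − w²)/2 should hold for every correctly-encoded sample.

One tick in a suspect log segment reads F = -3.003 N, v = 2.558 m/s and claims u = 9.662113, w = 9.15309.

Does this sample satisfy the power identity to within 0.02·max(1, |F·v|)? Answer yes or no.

no

F·v = (-3.003)×2.558 = -7.681674 W.
(u² − w²)/2 = (93.356428 − 83.779057)/2 = 4.788686 W.
|Δ| = 12.470360;  2% of max(1, |F·v|) = 0.153633.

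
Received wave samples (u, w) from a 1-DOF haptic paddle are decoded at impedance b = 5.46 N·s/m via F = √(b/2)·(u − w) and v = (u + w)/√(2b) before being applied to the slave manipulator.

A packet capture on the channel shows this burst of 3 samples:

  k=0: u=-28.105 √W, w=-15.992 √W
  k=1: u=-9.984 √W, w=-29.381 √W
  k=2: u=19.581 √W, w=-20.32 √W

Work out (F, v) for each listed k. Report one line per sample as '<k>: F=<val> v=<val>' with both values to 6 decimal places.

0: F=-20.013961 v=-13.344359
1: F=32.049104 v=-11.912391
2: F=65.927272 v=-0.223632

k=0: u−w=-12.113000, u+w=-44.097000; √(b/2)=1.652271, √(2b)=3.304542; F=1.652271×(-12.113)=-20.013961, v=-44.097000/3.304542=-13.344359
k=1: u−w=19.397000, u+w=-39.365000; √(b/2)=1.652271, √(2b)=3.304542; F=1.652271×19.397=32.049104, v=-39.365000/3.304542=-11.912391
k=2: u−w=39.901000, u+w=-0.739000; √(b/2)=1.652271, √(2b)=3.304542; F=1.652271×39.901=65.927272, v=-0.739000/3.304542=-0.223632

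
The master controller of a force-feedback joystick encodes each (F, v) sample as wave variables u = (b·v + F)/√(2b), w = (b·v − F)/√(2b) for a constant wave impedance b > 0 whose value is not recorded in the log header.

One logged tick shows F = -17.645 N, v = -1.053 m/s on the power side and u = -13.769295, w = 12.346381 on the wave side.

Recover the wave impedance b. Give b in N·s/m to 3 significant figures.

b = 0.913 N·s/m

u + w = -1.422914;  u + w = √(2b)·v, so √(2b) = -1.422914/(-1.053) = 1.351295.
b = (√(2b))²/2 = 1.825999/2 = 0.913000.
(Check via u − w = 2F/√(2b): u − w = -26.115676, 2F/√(2b) = -26.115682.)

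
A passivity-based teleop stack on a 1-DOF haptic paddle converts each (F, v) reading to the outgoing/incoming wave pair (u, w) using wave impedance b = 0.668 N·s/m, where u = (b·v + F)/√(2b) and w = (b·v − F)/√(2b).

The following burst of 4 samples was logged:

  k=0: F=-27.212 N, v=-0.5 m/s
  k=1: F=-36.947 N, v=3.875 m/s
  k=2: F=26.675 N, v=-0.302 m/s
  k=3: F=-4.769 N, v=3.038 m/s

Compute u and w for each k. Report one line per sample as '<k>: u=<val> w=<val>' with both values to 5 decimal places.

0: u=-23.83172 w=23.25379
1: u=-29.72562 w=34.20456
2: u=22.90363 w=-23.25270
3: u=-2.37021 w=5.88169

k=0: b·v=0.668×(-0.5)=-0.33400; √(2b)=1.15585; u=(-0.33400+(-27.212))/1.15585=-23.83172, w=(-0.33400−(-27.212))/1.15585=23.25379
k=1: b·v=0.668×3.875=2.58850; √(2b)=1.15585; u=(2.58850+(-36.947))/1.15585=-29.72562, w=(2.58850−(-36.947))/1.15585=34.20456
k=2: b·v=0.668×(-0.302)=-0.20174; √(2b)=1.15585; u=(-0.20174+26.675)/1.15585=22.90363, w=(-0.20174−26.675)/1.15585=-23.25270
k=3: b·v=0.668×3.038=2.02938; √(2b)=1.15585; u=(2.02938+(-4.769))/1.15585=-2.37021, w=(2.02938−(-4.769))/1.15585=5.88169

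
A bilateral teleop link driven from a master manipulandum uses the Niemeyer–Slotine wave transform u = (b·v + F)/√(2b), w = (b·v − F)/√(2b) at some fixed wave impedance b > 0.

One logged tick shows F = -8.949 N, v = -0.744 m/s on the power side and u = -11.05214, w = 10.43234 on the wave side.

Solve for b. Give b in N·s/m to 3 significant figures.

b = 0.347 N·s/m

u + w = -0.6198;  u + w = √(2b)·v, so √(2b) = -0.6198/(-0.744) = 0.8331.
b = (√(2b))²/2 = 0.6940/2 = 0.3470.
(Check via u − w = 2F/√(2b): u − w = -21.4845, 2F/√(2b) = -21.4845.)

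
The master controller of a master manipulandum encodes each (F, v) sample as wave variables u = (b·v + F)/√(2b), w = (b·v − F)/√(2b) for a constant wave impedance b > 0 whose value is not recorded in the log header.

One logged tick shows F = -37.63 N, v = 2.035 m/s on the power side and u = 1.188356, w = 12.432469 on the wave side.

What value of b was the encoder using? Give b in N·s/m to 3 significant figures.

u + w = 13.620825;  u + w = √(2b)·v, so √(2b) = 13.620825/2.035 = 6.693280.
b = (√(2b))²/2 = 44.799998/2 = 22.399999.
(Check via u − w = 2F/√(2b): u − w = -11.244113, 2F/√(2b) = -11.244113.)

b = 22.4 N·s/m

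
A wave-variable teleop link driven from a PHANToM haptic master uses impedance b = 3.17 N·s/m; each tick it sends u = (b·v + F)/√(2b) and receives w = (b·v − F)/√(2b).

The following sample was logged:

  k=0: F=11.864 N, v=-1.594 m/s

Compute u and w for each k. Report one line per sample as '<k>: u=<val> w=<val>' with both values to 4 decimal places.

0: u=2.7050 w=-6.7186

k=0: b·v=3.17×(-1.594)=-5.0530; √(2b)=2.5179; u=(-5.0530+11.864)/2.5179=2.7050, w=(-5.0530−11.864)/2.5179=-6.7186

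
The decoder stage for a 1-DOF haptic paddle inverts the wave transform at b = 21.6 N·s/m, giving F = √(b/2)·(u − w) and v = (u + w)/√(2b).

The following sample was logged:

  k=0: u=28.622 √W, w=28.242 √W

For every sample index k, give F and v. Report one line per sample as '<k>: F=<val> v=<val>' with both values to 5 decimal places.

0: F=1.24881 v=8.65158

k=0: u−w=0.38000, u+w=56.86400; √(b/2)=3.28634, √(2b)=6.57267; F=3.28634×0.38=1.24881, v=56.86400/6.57267=8.65158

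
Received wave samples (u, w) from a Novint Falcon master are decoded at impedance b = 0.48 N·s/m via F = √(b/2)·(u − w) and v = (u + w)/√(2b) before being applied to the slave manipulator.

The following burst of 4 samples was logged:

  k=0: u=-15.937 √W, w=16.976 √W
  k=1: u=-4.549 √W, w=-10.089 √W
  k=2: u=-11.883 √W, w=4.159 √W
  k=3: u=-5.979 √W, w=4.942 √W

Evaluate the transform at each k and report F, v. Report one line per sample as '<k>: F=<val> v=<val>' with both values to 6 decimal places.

k=0: u−w=-32.913000, u+w=1.039000; √(b/2)=0.489898, √(2b)=0.979796; F=0.489898×(-32.913)=-16.124011, v=1.039000/0.979796=1.060425
k=1: u−w=5.540000, u+w=-14.638000; √(b/2)=0.489898, √(2b)=0.979796; F=0.489898×5.54=2.714035, v=-14.638000/0.979796=-14.939846
k=2: u−w=-16.042000, u+w=-7.724000; √(b/2)=0.489898, √(2b)=0.979796; F=0.489898×(-16.042)=-7.858943, v=-7.724000/0.979796=-7.883274
k=3: u−w=-10.921000, u+w=-1.037000; √(b/2)=0.489898, √(2b)=0.979796; F=0.489898×(-10.921)=-5.350175, v=-1.037000/0.979796=-1.058384

0: F=-16.124011 v=1.060425
1: F=2.714035 v=-14.939846
2: F=-7.858943 v=-7.883274
3: F=-5.350175 v=-1.058384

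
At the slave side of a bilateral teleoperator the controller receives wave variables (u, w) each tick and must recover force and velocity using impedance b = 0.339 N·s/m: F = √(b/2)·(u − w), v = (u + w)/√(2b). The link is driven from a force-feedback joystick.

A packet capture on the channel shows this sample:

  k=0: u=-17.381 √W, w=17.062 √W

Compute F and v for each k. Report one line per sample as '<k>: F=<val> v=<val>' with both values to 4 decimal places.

k=0: u−w=-34.4430, u+w=-0.3190; √(b/2)=0.4117, √(2b)=0.8234; F=0.4117×(-34.443)=-14.1803, v=-0.3190/0.8234=-0.3874

0: F=-14.1803 v=-0.3874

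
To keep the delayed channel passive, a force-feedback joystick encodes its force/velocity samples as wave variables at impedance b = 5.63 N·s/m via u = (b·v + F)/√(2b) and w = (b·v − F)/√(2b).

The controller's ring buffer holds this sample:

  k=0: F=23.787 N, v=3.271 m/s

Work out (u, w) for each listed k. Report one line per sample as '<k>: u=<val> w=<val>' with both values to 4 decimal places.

0: u=12.5768 w=-1.6007

k=0: b·v=5.63×3.271=18.4157; √(2b)=3.3556; u=(18.4157+23.787)/3.3556=12.5768, w=(18.4157−23.787)/3.3556=-1.6007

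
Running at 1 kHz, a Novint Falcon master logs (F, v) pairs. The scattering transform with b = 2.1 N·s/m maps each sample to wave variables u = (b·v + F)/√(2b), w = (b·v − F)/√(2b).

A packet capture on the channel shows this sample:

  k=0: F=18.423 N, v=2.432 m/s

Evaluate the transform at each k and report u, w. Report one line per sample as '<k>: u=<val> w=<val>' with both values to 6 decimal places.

k=0: b·v=2.1×2.432=5.107200; √(2b)=2.049390; u=(5.107200+18.423)/2.049390=11.481562, w=(5.107200−18.423)/2.049390=-6.497445

0: u=11.481562 w=-6.497445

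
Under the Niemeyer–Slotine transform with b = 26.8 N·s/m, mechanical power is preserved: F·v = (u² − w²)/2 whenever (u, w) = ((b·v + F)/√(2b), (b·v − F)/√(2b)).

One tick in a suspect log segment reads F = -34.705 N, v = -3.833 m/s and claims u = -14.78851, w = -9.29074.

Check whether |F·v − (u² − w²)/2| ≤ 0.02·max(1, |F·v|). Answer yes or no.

F·v = (-34.705)×(-3.833) = 133.02427 W.
(u² − w²)/2 = (218.70003 − 86.31785)/2 = 66.19109 W.
|Δ| = 66.83318;  2% of max(1, |F·v|) = 2.66049.

no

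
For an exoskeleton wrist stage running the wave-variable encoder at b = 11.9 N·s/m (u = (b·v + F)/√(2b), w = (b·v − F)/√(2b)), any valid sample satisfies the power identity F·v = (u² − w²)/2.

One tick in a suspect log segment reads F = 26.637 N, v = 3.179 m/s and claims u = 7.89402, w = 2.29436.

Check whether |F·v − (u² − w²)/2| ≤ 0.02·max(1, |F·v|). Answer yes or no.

F·v = 26.637×3.179 = 84.67902 W.
(u² − w²)/2 = (62.31555 − 5.26409)/2 = 28.52573 W.
|Δ| = 56.15329;  2% of max(1, |F·v|) = 1.69358.

no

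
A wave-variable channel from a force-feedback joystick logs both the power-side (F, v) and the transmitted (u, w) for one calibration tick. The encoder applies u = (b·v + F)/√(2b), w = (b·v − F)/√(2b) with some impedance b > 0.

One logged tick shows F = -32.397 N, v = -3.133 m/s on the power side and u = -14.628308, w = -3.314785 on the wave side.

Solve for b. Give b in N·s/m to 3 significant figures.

u + w = -17.943093;  u + w = √(2b)·v, so √(2b) = -17.943093/(-3.133) = 5.727128.
b = (√(2b))²/2 = 32.799999/2 = 16.399999.
(Check via u − w = 2F/√(2b): u − w = -11.313523, 2F/√(2b) = -11.313523.)

b = 16.4 N·s/m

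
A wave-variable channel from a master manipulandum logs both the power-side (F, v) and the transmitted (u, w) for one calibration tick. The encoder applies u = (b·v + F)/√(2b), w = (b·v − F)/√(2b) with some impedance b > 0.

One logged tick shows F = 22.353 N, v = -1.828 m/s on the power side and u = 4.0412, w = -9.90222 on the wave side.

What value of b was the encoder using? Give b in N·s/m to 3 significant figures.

b = 5.14 N·s/m

u + w = -5.86102;  u + w = √(2b)·v, so √(2b) = -5.86102/(-1.828) = 3.20625.
b = (√(2b))²/2 = 10.28002/2 = 5.14001.
(Check via u − w = 2F/√(2b): u − w = 13.94342, 2F/√(2b) = 13.94340.)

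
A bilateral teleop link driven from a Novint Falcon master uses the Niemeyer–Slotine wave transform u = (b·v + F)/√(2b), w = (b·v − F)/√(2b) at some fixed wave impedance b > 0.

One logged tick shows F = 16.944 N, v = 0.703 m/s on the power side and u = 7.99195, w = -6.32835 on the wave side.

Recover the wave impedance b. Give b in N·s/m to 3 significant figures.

b = 2.8 N·s/m

u + w = 1.66360;  u + w = √(2b)·v, so √(2b) = 1.66360/0.703 = 2.36643.
b = (√(2b))²/2 = 5.59999/2 = 2.79999.
(Check via u − w = 2F/√(2b): u − w = 14.32030, 2F/√(2b) = 14.32031.)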